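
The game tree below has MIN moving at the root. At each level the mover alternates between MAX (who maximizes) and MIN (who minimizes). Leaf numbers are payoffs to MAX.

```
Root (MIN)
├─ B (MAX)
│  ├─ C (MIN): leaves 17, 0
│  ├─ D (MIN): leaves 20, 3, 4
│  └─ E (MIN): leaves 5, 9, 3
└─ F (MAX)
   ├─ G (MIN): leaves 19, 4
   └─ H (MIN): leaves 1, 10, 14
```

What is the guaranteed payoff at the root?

3

C (MIN): min(17, 0) = 0
D (MIN): min(20, 3, 4) = 3
E (MIN): min(5, 9, 3) = 3
B (MAX): max(0, 3, 3) = 3
G (MIN): min(19, 4) = 4
H (MIN): min(1, 10, 14) = 1
F (MAX): max(4, 1) = 4
Root (MIN): min(3, 4) = 3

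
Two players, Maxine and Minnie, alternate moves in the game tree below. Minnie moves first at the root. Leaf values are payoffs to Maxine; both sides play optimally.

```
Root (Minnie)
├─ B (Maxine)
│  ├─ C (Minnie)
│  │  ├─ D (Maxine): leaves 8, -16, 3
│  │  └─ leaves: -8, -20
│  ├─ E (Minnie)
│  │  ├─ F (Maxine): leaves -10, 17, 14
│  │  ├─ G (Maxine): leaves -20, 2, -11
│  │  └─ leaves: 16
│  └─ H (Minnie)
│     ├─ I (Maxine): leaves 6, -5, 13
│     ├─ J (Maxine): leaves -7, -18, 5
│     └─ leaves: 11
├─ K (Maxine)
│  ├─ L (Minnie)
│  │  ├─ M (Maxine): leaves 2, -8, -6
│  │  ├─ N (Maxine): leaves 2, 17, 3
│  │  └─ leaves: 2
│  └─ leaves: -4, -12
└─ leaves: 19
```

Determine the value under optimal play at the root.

2

D (Maxine): max(8, -16, 3) = 8
C (Minnie): min(8, -8, -20) = -20
F (Maxine): max(-10, 17, 14) = 17
G (Maxine): max(-20, 2, -11) = 2
E (Minnie): min(17, 2, 16) = 2
I (Maxine): max(6, -5, 13) = 13
J (Maxine): max(-7, -18, 5) = 5
H (Minnie): min(13, 5, 11) = 5
B (Maxine): max(-20, 2, 5) = 5
M (Maxine): max(2, -8, -6) = 2
N (Maxine): max(2, 17, 3) = 17
L (Minnie): min(2, 17, 2) = 2
K (Maxine): max(2, -4, -12) = 2
Root (Minnie): min(5, 2, 19) = 2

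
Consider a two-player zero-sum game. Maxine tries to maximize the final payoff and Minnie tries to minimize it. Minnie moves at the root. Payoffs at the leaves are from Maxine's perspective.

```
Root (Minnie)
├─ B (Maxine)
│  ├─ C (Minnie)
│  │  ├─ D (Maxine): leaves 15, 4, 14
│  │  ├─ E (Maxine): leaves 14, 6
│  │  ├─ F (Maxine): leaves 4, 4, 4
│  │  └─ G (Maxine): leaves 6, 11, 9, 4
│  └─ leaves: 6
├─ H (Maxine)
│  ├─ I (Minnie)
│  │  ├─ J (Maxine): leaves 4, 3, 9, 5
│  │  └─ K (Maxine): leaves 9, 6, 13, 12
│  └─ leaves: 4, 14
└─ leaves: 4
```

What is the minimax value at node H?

14

J: max(4, 3, 9, 5) = 9
K: max(9, 6, 13, 12) = 13
I: min(9, 13) = 9
H: max(9, 4, 14) = 14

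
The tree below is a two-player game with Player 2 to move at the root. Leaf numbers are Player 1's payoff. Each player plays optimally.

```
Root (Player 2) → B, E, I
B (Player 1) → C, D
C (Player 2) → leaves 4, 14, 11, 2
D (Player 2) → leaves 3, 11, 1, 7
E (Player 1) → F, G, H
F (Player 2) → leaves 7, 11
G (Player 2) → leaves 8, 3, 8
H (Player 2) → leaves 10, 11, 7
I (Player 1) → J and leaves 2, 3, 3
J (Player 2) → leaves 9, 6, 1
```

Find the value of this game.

2

C (Player 2): min(4, 14, 11, 2) = 2
D (Player 2): min(3, 11, 1, 7) = 1
B (Player 1): max(2, 1) = 2
F (Player 2): min(7, 11) = 7
G (Player 2): min(8, 3, 8) = 3
H (Player 2): min(10, 11, 7) = 7
E (Player 1): max(7, 3, 7) = 7
J (Player 2): min(9, 6, 1) = 1
I (Player 1): max(1, 2, 3, 3) = 3
Root (Player 2): min(2, 7, 3) = 2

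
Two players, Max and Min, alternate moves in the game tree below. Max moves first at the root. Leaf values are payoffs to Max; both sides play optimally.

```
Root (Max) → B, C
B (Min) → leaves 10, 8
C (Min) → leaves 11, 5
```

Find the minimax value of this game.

8

B (Min): min(10, 8) = 8
C (Min): min(11, 5) = 5
Root (Max): max(8, 5) = 8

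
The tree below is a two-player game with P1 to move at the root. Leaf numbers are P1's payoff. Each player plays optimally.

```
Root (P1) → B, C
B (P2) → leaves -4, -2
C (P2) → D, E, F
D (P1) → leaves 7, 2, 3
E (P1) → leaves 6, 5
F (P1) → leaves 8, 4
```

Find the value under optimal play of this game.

B (P2): min(-4, -2) = -4
D (P1): max(7, 2, 3) = 7
E (P1): max(6, 5) = 6
F (P1): max(8, 4) = 8
C (P2): min(7, 6, 8) = 6
Root (P1): max(-4, 6) = 6

6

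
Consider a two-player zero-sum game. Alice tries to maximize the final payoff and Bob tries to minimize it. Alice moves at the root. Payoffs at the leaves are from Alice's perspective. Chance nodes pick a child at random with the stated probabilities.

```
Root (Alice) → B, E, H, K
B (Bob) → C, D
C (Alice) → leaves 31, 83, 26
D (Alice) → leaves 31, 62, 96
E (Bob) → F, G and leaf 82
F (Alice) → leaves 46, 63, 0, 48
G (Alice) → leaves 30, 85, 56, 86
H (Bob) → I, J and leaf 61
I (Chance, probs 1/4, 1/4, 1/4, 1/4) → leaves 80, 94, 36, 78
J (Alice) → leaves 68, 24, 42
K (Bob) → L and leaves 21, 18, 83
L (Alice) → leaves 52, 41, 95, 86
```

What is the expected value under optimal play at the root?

83

C (Alice): max(31, 83, 26) = 83
D (Alice): max(31, 62, 96) = 96
B (Bob): min(83, 96) = 83
F (Alice): max(46, 63, 0, 48) = 63
G (Alice): max(30, 85, 56, 86) = 86
E (Bob): min(63, 86, 82) = 63
I (Chance): 1/4·80 + 1/4·94 + 1/4·36 + 1/4·78 = 72
J (Alice): max(68, 24, 42) = 68
H (Bob): min(72, 68, 61) = 61
L (Alice): max(52, 41, 95, 86) = 95
K (Bob): min(95, 21, 18, 83) = 18
Root (Alice): max(83, 63, 61, 18) = 83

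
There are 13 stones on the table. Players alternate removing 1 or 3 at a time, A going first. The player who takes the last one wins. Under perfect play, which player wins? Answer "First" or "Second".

First

Mark each pile size as W (mover wins) or L (mover loses):
i:   0  1  2  3  4  5  6  7  8  9 10 11 12 13
     L  W  L  W  L  W  L  W  L  W  L  W  L  W
Position 13 is W, so the first player wins.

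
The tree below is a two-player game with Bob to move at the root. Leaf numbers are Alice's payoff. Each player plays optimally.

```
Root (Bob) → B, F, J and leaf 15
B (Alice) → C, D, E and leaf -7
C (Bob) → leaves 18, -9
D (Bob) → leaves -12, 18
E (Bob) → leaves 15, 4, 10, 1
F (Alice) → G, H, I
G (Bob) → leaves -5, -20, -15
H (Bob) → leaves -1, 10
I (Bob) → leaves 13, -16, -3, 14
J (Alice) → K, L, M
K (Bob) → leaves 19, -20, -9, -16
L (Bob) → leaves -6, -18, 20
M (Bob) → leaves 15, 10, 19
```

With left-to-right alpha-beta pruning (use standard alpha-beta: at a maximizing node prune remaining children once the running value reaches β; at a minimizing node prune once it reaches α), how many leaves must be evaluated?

26

C [α=-∞,β=+∞]: v=-9
D [α=-9,β=+∞]: v=-12 after child 1 ≤ α → α-cutoff, skip 1
E [α=-9,β=+∞]: v=1
B [α=-∞,β=+∞]: v=1
G [α=-∞,β=1]: v=-20
H [α=-20,β=1]: v=-1
I [α=-1,β=1]: v=-16 after child 2 ≤ α → α-cutoff, skip 2
F [α=-∞,β=1]: v=-1
K [α=-∞,β=-1]: v=-20
L [α=-20,β=-1]: v=-18
M [α=-18,β=-1]: v=10
J [α=-∞,β=-1]: v=10
Root [α=-∞,β=+∞]: v=-1
Leaves evaluated: 26 of 29.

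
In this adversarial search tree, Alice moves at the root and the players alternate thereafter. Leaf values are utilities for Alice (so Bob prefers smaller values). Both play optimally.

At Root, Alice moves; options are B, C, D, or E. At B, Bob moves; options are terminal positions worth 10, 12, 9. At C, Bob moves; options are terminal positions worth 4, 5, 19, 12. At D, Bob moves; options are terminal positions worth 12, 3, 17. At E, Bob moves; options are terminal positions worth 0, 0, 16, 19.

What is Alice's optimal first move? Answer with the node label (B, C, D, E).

B

B (Bob): min(10, 12, 9) = 9
C (Bob): min(4, 5, 19, 12) = 4
D (Bob): min(12, 3, 17) = 3
E (Bob): min(0, 0, 16, 19) = 0
Root (Alice): max(9, 4, 3, 0) = 9
Alice picks the child with the highest value: B (value 9).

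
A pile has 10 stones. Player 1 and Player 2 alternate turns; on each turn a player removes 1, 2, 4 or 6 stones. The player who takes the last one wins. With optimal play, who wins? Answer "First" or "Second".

First

W/L table (W = player to move can force a win):
i:   0  1  2  3  4  5  6  7  8  9 10
     L  W  W  L  W  W  W  W  L  W  W
Position 10 is W, so the first player wins.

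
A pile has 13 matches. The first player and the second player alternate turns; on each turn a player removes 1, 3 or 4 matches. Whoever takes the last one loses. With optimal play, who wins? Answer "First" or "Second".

First

Mark each pile size as W (mover wins) or L (mover loses):
i:   0  1  2  3  4  5  6  7  8  9 10 11 12 13
     W  L  W  L  W  W  W  W  L  W  L  W  W  W
Position 13 is W, so the first player wins.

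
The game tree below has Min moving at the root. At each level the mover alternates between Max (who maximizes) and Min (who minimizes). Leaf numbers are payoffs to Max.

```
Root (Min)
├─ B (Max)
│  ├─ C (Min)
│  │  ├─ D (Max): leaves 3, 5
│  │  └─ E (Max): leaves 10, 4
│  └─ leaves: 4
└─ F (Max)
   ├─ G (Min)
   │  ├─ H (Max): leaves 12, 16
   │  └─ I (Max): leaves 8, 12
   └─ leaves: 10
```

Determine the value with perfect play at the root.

D (Max): max(3, 5) = 5
E (Max): max(10, 4) = 10
C (Min): min(5, 10) = 5
B (Max): max(5, 4) = 5
H (Max): max(12, 16) = 16
I (Max): max(8, 12) = 12
G (Min): min(16, 12) = 12
F (Max): max(12, 10) = 12
Root (Min): min(5, 12) = 5

5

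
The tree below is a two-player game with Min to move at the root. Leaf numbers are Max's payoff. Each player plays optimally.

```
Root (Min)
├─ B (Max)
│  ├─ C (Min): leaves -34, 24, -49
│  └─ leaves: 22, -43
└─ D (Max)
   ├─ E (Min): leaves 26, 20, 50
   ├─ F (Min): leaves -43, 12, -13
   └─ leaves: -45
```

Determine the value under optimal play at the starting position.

C (Min): min(-34, 24, -49) = -49
B (Max): max(-49, 22, -43) = 22
E (Min): min(26, 20, 50) = 20
F (Min): min(-43, 12, -13) = -43
D (Max): max(20, -43, -45) = 20
Root (Min): min(22, 20) = 20

20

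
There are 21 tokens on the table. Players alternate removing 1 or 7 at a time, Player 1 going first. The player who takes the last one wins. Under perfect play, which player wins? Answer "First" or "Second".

Mark each pile size as W (mover wins) or L (mover loses):
i:   0  1  2  3  4  5  6  7  8  9 10 11 12 13 14 15 16 17 18 19 20 21
     L  W  L  W  L  W  L  W  L  W  L  W  L  W  L  W  L  W  L  W  L  W
Position 21 is W, so the first player wins.

First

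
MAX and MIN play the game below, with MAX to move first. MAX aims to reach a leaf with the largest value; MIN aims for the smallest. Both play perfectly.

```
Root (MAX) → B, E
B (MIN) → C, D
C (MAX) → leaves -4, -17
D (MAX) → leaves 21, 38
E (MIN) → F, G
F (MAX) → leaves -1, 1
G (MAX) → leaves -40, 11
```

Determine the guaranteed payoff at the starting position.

1

C (MAX): max(-4, -17) = -4
D (MAX): max(21, 38) = 38
B (MIN): min(-4, 38) = -4
F (MAX): max(-1, 1) = 1
G (MAX): max(-40, 11) = 11
E (MIN): min(1, 11) = 1
Root (MAX): max(-4, 1) = 1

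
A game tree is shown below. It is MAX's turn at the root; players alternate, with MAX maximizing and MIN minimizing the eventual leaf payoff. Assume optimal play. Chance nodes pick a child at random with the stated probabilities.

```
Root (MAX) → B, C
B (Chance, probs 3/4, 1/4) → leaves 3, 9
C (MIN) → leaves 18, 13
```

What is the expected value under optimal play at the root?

13

B (Chance): 3/4·3 + 1/4·9 = 4.5
C (MIN): min(18, 13) = 13
Root (MAX): max(4.5, 13) = 13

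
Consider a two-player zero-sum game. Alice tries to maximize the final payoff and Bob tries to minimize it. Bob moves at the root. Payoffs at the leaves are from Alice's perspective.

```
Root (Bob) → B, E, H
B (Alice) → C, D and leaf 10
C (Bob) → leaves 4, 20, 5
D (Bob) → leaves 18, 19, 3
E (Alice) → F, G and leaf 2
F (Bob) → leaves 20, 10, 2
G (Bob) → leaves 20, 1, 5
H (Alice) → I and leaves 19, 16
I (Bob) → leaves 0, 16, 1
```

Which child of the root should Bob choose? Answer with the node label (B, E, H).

C (Bob): min(4, 20, 5) = 4
D (Bob): min(18, 19, 3) = 3
B (Alice): max(4, 3, 10) = 10
F (Bob): min(20, 10, 2) = 2
G (Bob): min(20, 1, 5) = 1
E (Alice): max(2, 1, 2) = 2
I (Bob): min(0, 16, 1) = 0
H (Alice): max(0, 19, 16) = 19
Root (Bob): min(10, 2, 19) = 2
Bob picks the child with the lowest value: E (value 2).

E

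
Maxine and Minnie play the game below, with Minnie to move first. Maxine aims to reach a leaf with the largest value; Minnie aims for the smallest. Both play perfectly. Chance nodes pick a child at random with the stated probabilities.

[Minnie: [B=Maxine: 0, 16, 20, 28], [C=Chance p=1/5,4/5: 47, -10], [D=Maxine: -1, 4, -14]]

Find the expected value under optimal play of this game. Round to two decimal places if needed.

1.4

B (Maxine): max(0, 16, 20, 28) = 28
C (Chance): 1/5·47 + 4/5·-10 = 1.4
D (Maxine): max(-1, 4, -14) = 4
Root (Minnie): min(28, 1.4, 4) = 1.4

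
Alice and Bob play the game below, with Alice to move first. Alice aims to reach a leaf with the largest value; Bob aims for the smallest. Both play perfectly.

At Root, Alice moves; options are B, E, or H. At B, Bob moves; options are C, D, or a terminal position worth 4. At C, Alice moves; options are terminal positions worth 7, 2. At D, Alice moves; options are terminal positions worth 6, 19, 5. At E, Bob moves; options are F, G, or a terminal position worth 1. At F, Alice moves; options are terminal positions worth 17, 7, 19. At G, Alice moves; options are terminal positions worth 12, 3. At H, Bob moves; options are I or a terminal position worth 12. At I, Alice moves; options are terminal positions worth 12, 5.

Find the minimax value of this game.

C (Alice): max(7, 2) = 7
D (Alice): max(6, 19, 5) = 19
B (Bob): min(7, 19, 4) = 4
F (Alice): max(17, 7, 19) = 19
G (Alice): max(12, 3) = 12
E (Bob): min(19, 12, 1) = 1
I (Alice): max(12, 5) = 12
H (Bob): min(12, 12) = 12
Root (Alice): max(4, 1, 12) = 12

12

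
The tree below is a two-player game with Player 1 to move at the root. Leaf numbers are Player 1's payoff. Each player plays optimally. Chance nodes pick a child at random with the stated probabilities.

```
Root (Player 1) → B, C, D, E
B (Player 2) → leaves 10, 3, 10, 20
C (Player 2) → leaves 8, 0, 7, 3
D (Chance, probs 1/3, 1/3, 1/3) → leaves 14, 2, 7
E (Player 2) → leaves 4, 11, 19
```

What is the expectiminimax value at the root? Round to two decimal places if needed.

B (Player 2): min(10, 3, 10, 20) = 3
C (Player 2): min(8, 0, 7, 3) = 0
D (Chance): 1/3·14 + 1/3·2 + 1/3·7 = 7.67
E (Player 2): min(4, 11, 19) = 4
Root (Player 1): max(3, 0, 7.67, 4) = 7.67

7.67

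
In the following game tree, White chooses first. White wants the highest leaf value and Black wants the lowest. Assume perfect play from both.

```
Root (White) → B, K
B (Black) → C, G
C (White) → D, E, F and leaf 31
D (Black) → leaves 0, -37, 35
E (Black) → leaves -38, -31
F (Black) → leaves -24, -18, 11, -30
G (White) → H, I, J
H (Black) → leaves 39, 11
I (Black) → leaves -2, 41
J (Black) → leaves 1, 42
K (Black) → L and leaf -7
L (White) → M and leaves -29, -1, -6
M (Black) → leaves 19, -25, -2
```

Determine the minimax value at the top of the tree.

11

D (Black): min(0, -37, 35) = -37
E (Black): min(-38, -31) = -38
F (Black): min(-24, -18, 11, -30) = -30
C (White): max(-37, -38, -30, 31) = 31
H (Black): min(39, 11) = 11
I (Black): min(-2, 41) = -2
J (Black): min(1, 42) = 1
G (White): max(11, -2, 1) = 11
B (Black): min(31, 11) = 11
M (Black): min(19, -25, -2) = -25
L (White): max(-25, -29, -1, -6) = -1
K (Black): min(-1, -7) = -7
Root (White): max(11, -7) = 11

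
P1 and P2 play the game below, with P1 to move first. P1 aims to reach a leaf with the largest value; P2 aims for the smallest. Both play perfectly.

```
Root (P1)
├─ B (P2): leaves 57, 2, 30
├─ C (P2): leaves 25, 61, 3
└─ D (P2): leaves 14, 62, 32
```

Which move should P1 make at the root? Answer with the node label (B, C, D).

B (P2): min(57, 2, 30) = 2
C (P2): min(25, 61, 3) = 3
D (P2): min(14, 62, 32) = 14
Root (P1): max(2, 3, 14) = 14
P1 picks the child with the highest value: D (value 14).

D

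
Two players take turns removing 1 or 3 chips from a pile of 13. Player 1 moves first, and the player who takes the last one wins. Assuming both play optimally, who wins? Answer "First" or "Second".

Positions where the player to move wins (W) vs loses (L):
i:   0  1  2  3  4  5  6  7  8  9 10 11 12 13
     L  W  L  W  L  W  L  W  L  W  L  W  L  W
Position 13 is W, so the first player wins.

First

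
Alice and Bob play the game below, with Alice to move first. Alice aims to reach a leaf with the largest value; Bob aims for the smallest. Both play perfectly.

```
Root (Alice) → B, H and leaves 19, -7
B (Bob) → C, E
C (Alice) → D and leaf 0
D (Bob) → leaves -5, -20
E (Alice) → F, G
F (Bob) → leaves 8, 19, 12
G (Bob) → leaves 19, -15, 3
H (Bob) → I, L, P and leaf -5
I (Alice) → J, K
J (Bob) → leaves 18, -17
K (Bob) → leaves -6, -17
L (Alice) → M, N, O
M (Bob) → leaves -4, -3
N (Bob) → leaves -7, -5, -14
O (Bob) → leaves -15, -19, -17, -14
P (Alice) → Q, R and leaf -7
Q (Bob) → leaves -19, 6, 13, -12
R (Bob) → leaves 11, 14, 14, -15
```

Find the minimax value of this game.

D (Bob): min(-5, -20) = -20
C (Alice): max(-20, 0) = 0
F (Bob): min(8, 19, 12) = 8
G (Bob): min(19, -15, 3) = -15
E (Alice): max(8, -15) = 8
B (Bob): min(0, 8) = 0
J (Bob): min(18, -17) = -17
K (Bob): min(-6, -17) = -17
I (Alice): max(-17, -17) = -17
M (Bob): min(-4, -3) = -4
N (Bob): min(-7, -5, -14) = -14
O (Bob): min(-15, -19, -17, -14) = -19
L (Alice): max(-4, -14, -19) = -4
Q (Bob): min(-19, 6, 13, -12) = -19
R (Bob): min(11, 14, 14, -15) = -15
P (Alice): max(-19, -15, -7) = -7
H (Bob): min(-17, -4, -7, -5) = -17
Root (Alice): max(0, -17, 19, -7) = 19

19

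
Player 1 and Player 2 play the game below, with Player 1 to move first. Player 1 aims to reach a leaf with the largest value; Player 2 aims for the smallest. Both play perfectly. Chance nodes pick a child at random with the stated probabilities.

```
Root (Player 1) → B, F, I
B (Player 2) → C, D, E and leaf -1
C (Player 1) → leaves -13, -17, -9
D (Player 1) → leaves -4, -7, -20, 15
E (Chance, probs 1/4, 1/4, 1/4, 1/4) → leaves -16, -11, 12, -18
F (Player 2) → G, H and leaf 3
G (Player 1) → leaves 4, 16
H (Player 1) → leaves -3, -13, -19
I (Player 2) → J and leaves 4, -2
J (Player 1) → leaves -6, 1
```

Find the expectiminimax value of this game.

C (Player 1): max(-13, -17, -9) = -9
D (Player 1): max(-4, -7, -20, 15) = 15
E (Chance): 1/4·-16 + 1/4·-11 + 1/4·12 + 1/4·-18 = -8.25
B (Player 2): min(-9, 15, -8.25, -1) = -9
G (Player 1): max(4, 16) = 16
H (Player 1): max(-3, -13, -19) = -3
F (Player 2): min(16, -3, 3) = -3
J (Player 1): max(-6, 1) = 1
I (Player 2): min(1, 4, -2) = -2
Root (Player 1): max(-9, -3, -2) = -2

-2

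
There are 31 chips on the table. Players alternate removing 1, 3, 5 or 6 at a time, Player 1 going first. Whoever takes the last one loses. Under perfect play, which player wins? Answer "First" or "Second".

Mark each pile size as W (mover wins) or L (mover loses):
i:   0  1  2  3  4  5  6  7  8  9 10 11 12 13 14 15 16 17 18 19 20 21 22 23 24 25 26 27 28 29 30 31
     W  L  W  L  W  L  W  W  W  W  W  W  L  W  L  W  L  W  W  W  W  W  W  L  W  L  W  L  W  W  W  W
Position 31 is W, so the first player wins.

First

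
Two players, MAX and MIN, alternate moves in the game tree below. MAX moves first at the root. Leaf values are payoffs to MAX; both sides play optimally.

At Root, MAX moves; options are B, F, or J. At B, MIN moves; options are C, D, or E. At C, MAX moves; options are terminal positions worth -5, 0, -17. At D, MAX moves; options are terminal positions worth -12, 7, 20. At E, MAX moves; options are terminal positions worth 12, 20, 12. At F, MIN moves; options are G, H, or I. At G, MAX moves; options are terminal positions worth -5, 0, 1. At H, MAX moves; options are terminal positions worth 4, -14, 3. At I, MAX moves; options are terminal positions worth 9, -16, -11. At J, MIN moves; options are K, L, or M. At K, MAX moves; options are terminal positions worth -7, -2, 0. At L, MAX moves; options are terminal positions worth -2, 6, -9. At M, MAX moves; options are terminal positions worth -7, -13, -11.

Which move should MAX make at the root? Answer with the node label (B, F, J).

F

C (MAX): max(-5, 0, -17) = 0
D (MAX): max(-12, 7, 20) = 20
E (MAX): max(12, 20, 12) = 20
B (MIN): min(0, 20, 20) = 0
G (MAX): max(-5, 0, 1) = 1
H (MAX): max(4, -14, 3) = 4
I (MAX): max(9, -16, -11) = 9
F (MIN): min(1, 4, 9) = 1
K (MAX): max(-7, -2, 0) = 0
L (MAX): max(-2, 6, -9) = 6
M (MAX): max(-7, -13, -11) = -7
J (MIN): min(0, 6, -7) = -7
Root (MAX): max(0, 1, -7) = 1
MAX picks the child with the highest value: F (value 1).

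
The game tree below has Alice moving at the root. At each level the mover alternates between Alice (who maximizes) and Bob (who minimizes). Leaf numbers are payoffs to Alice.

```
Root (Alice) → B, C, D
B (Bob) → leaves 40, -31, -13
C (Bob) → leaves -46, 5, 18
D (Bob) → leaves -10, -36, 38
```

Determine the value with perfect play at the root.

B (Bob): min(40, -31, -13) = -31
C (Bob): min(-46, 5, 18) = -46
D (Bob): min(-10, -36, 38) = -36
Root (Alice): max(-31, -46, -36) = -31

-31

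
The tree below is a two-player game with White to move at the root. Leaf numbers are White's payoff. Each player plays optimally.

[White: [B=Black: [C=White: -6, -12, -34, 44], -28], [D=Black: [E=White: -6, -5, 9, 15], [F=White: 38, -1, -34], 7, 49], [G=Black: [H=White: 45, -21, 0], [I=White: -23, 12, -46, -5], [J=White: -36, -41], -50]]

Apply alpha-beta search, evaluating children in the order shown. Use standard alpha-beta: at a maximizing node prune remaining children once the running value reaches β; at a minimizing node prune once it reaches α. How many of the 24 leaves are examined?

21

C [α=-∞,β=+∞]: v=44
B [α=-∞,β=+∞]: v=-28
E [α=-28,β=+∞]: v=15
F [α=-28,β=15]: v=38 after child 1 ≥ β → β-cutoff, skip 2
D [α=-28,β=+∞]: v=7
H [α=7,β=+∞]: v=45
I [α=7,β=45]: v=12
J [α=7,β=12]: v=-36
G [α=7,β=+∞]: v=-36 after child 3 ≤ α → α-cutoff, skip 1
Root [α=-∞,β=+∞]: v=7
Leaves evaluated: 21 of 24.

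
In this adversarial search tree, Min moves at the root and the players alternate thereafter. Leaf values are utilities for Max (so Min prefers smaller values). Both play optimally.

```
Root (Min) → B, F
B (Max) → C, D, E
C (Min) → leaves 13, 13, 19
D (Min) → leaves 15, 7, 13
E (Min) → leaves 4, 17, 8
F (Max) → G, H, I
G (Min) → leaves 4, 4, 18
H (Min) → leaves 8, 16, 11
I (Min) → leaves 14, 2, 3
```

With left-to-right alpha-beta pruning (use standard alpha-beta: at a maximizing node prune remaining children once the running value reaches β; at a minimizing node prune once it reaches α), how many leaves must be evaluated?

14

C [α=-∞,β=+∞]: v=13
D [α=13,β=+∞]: v=7 after child 2 ≤ α → α-cutoff, skip 1
E [α=13,β=+∞]: v=4 after child 1 ≤ α → α-cutoff, skip 2
B [α=-∞,β=+∞]: v=13
G [α=-∞,β=13]: v=4
H [α=4,β=13]: v=8
I [α=8,β=13]: v=2 after child 2 ≤ α → α-cutoff, skip 1
F [α=-∞,β=13]: v=8
Root [α=-∞,β=+∞]: v=8
Leaves evaluated: 14 of 18.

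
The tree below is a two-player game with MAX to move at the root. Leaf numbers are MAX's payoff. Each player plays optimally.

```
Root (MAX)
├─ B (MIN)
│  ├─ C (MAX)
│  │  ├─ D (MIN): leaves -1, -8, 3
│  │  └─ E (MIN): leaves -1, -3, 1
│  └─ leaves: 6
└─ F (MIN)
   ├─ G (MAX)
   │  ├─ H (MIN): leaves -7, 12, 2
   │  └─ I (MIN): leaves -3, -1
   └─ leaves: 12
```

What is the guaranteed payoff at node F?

-3

H: min(-7, 12, 2) = -7
I: min(-3, -1) = -3
G: max(-7, -3) = -3
F: min(-3, 12) = -3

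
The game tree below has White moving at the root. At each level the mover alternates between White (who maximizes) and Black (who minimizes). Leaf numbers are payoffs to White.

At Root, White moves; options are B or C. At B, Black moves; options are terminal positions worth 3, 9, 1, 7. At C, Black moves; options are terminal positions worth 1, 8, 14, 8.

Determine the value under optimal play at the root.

B (Black): min(3, 9, 1, 7) = 1
C (Black): min(1, 8, 14, 8) = 1
Root (White): max(1, 1) = 1

1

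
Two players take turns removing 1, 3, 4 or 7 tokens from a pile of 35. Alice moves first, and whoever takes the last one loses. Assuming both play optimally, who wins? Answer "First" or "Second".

Second

W/L table (W = player to move can force a win):
i:   0  1  2  3  4  5  6  7  8  9 10 11 12 13 14 15 16 17 18 19 20 21 22 23 24 25 26 27 28 29 30 31 32 33 34 35
     W  L  W  L  W  W  W  W  W  L  W  L  W  W  W  W  W  L  W  L  W  W  W  W  W  L  W  L  W  W  W  W  W  L  W  L
Position 35 is L, so the second player wins.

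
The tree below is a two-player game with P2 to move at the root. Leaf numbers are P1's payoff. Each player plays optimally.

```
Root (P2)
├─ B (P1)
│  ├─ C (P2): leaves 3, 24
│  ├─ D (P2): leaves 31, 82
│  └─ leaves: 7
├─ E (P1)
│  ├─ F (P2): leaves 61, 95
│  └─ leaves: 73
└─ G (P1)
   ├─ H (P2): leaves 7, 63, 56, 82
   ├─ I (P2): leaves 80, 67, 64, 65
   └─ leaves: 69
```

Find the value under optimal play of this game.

C (P2): min(3, 24) = 3
D (P2): min(31, 82) = 31
B (P1): max(3, 31, 7) = 31
F (P2): min(61, 95) = 61
E (P1): max(61, 73) = 73
H (P2): min(7, 63, 56, 82) = 7
I (P2): min(80, 67, 64, 65) = 64
G (P1): max(7, 64, 69) = 69
Root (P2): min(31, 73, 69) = 31

31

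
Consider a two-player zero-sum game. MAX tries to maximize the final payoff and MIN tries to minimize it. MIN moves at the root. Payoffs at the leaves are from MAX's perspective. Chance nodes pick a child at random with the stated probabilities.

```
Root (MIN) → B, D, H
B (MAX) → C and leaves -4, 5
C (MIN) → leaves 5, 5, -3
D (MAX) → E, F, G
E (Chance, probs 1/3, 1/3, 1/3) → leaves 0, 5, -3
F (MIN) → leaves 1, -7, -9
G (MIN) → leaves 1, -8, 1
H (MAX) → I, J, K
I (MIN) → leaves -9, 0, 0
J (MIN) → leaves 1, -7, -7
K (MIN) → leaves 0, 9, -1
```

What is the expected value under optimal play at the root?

C (MIN): min(5, 5, -3) = -3
B (MAX): max(-3, -4, 5) = 5
E (Chance): 1/3·0 + 1/3·5 + 1/3·-3 = 0.67
F (MIN): min(1, -7, -9) = -9
G (MIN): min(1, -8, 1) = -8
D (MAX): max(0.67, -9, -8) = 0.67
I (MIN): min(-9, 0, 0) = -9
J (MIN): min(1, -7, -7) = -7
K (MIN): min(0, 9, -1) = -1
H (MAX): max(-9, -7, -1) = -1
Root (MIN): min(5, 0.67, -1) = -1

-1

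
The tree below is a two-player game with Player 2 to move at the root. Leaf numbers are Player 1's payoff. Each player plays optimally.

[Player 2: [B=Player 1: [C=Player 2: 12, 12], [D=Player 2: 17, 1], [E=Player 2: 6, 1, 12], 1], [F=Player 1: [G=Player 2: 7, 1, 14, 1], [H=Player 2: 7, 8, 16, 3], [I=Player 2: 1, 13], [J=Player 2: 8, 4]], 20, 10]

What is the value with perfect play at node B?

C: min(12, 12) = 12
D: min(17, 1) = 1
E: min(6, 1, 12) = 1
B: max(12, 1, 1, 1) = 12

12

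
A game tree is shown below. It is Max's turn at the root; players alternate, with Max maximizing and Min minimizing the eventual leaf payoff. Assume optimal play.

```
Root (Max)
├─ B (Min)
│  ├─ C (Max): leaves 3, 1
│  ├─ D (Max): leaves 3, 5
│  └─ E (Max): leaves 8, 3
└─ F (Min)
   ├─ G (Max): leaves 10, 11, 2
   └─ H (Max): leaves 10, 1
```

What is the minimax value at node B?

C: max(3, 1) = 3
D: max(3, 5) = 5
E: max(8, 3) = 8
B: min(3, 5, 8) = 3

3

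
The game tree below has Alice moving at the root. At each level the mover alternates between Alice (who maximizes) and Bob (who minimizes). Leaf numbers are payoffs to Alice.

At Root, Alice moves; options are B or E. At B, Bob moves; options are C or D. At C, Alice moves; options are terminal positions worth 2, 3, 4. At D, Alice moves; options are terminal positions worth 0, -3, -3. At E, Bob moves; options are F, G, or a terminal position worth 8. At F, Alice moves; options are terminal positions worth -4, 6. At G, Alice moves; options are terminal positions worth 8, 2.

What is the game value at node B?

0

C: max(2, 3, 4) = 4
D: max(0, -3, -3) = 0
B: min(4, 0) = 0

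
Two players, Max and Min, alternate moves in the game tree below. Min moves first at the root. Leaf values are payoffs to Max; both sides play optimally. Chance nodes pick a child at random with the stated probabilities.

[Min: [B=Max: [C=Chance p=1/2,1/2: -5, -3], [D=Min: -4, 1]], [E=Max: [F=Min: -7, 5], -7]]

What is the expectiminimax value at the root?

-7

C (Chance): 1/2·-5 + 1/2·-3 = -4
D (Min): min(-4, 1) = -4
B (Max): max(-4, -4) = -4
F (Min): min(-7, 5) = -7
E (Max): max(-7, -7) = -7
Root (Min): min(-4, -7) = -7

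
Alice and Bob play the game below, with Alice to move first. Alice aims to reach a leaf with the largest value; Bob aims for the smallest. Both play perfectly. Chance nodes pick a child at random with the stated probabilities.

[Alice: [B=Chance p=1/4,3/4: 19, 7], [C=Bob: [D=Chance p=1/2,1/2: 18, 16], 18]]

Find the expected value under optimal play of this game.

17

B (Chance): 1/4·19 + 3/4·7 = 10
D (Chance): 1/2·18 + 1/2·16 = 17
C (Bob): min(17, 18) = 17
Root (Alice): max(10, 17) = 17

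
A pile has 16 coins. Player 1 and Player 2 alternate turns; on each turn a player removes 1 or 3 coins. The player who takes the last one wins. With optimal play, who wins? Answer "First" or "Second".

Second

Compute winning (W) and losing (L) positions by backward induction:
i:   0  1  2  3  4  5  6  7  8  9 10 11 12 13 14 15 16
     L  W  L  W  L  W  L  W  L  W  L  W  L  W  L  W  L
Position 16 is L, so the second player wins.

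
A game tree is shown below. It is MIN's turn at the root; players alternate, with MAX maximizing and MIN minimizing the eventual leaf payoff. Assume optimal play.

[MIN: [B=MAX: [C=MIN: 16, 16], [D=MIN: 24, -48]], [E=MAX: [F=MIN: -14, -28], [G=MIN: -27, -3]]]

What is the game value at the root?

-27

C (MIN): min(16, 16) = 16
D (MIN): min(24, -48) = -48
B (MAX): max(16, -48) = 16
F (MIN): min(-14, -28) = -28
G (MIN): min(-27, -3) = -27
E (MAX): max(-28, -27) = -27
Root (MIN): min(16, -27) = -27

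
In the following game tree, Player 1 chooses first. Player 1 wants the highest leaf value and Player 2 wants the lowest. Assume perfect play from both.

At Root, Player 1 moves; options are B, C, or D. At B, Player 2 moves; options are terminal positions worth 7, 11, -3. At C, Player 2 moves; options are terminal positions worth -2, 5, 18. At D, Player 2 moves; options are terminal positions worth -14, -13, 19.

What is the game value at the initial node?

B (Player 2): min(7, 11, -3) = -3
C (Player 2): min(-2, 5, 18) = -2
D (Player 2): min(-14, -13, 19) = -14
Root (Player 1): max(-3, -2, -14) = -2

-2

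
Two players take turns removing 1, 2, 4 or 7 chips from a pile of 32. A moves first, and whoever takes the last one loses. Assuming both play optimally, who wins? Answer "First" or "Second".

First

Positions where the player to move wins (W) vs loses (L):
i:   0  1  2  3  4  5  6  7  8  9 10 11 12 13 14 15 16 17 18 19 20 21 22 23 24 25 26 27 28 29 30 31 32
     W  L  W  W  L  W  W  L  W  W  L  W  W  L  W  W  L  W  W  L  W  W  L  W  W  L  W  W  L  W  W  L  W
Position 32 is W, so the first player wins.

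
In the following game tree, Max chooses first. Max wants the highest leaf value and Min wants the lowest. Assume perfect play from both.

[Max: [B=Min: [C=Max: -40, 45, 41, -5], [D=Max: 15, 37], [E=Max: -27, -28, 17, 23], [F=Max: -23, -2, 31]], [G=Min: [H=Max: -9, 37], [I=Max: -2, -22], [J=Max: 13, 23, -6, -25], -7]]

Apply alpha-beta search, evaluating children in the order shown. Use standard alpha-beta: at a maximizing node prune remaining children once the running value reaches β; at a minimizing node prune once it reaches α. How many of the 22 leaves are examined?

17

C [α=-∞,β=+∞]: v=45
D [α=-∞,β=45]: v=37
E [α=-∞,β=37]: v=23
F [α=-∞,β=23]: v=31
B [α=-∞,β=+∞]: v=23
H [α=23,β=+∞]: v=37
I [α=23,β=37]: v=-2
G [α=23,β=+∞]: v=-2 after child 2 ≤ α → α-cutoff, skip 2
Root [α=-∞,β=+∞]: v=23
Leaves evaluated: 17 of 22.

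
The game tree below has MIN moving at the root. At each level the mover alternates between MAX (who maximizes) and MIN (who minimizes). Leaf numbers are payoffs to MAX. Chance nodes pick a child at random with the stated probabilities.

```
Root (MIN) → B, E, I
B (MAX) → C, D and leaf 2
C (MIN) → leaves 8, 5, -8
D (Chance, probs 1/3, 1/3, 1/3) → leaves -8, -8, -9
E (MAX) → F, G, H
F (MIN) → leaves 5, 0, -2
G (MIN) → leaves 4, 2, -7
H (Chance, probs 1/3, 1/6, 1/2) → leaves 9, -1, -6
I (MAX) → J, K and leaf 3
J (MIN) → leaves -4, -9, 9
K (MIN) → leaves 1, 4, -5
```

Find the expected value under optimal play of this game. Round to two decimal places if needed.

-0.17

C (MIN): min(8, 5, -8) = -8
D (Chance): 1/3·-8 + 1/3·-8 + 1/3·-9 = -8.33
B (MAX): max(-8, -8.33, 2) = 2
F (MIN): min(5, 0, -2) = -2
G (MIN): min(4, 2, -7) = -7
H (Chance): 1/3·9 + 1/6·-1 + 1/2·-6 = -0.17
E (MAX): max(-2, -7, -0.17) = -0.17
J (MIN): min(-4, -9, 9) = -9
K (MIN): min(1, 4, -5) = -5
I (MAX): max(-9, -5, 3) = 3
Root (MIN): min(2, -0.17, 3) = -0.17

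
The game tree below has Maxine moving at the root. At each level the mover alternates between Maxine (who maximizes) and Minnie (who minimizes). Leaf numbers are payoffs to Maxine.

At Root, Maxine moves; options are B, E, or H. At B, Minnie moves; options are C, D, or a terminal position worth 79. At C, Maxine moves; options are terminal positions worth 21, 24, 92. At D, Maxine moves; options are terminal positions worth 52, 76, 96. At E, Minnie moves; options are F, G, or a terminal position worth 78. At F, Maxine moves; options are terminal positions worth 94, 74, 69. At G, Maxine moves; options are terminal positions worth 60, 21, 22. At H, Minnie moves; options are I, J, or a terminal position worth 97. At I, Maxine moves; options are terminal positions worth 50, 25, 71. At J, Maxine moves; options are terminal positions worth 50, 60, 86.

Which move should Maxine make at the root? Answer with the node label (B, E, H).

B

C (Maxine): max(21, 24, 92) = 92
D (Maxine): max(52, 76, 96) = 96
B (Minnie): min(92, 96, 79) = 79
F (Maxine): max(94, 74, 69) = 94
G (Maxine): max(60, 21, 22) = 60
E (Minnie): min(94, 60, 78) = 60
I (Maxine): max(50, 25, 71) = 71
J (Maxine): max(50, 60, 86) = 86
H (Minnie): min(71, 86, 97) = 71
Root (Maxine): max(79, 60, 71) = 79
Maxine picks the child with the highest value: B (value 79).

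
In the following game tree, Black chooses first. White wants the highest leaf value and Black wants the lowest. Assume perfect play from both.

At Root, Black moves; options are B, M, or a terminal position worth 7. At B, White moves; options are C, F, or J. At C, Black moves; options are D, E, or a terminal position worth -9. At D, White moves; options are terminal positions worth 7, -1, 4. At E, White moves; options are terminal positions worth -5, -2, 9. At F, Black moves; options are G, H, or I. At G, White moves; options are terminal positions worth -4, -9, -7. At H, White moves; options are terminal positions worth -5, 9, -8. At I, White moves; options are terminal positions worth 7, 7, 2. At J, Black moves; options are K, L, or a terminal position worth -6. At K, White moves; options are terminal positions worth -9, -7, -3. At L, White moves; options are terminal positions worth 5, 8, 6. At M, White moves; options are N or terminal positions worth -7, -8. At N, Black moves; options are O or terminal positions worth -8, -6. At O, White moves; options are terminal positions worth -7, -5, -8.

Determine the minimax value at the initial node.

D (White): max(7, -1, 4) = 7
E (White): max(-5, -2, 9) = 9
C (Black): min(7, 9, -9) = -9
G (White): max(-4, -9, -7) = -4
H (White): max(-5, 9, -8) = 9
I (White): max(7, 7, 2) = 7
F (Black): min(-4, 9, 7) = -4
K (White): max(-9, -7, -3) = -3
L (White): max(5, 8, 6) = 8
J (Black): min(-3, 8, -6) = -6
B (White): max(-9, -4, -6) = -4
O (White): max(-7, -5, -8) = -5
N (Black): min(-5, -8, -6) = -8
M (White): max(-8, -7, -8) = -7
Root (Black): min(-4, -7, 7) = -7

-7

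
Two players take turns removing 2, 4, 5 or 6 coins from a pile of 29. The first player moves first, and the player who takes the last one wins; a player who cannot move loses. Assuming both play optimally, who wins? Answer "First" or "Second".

i:   0  1  2  3  4  5  6  7  8  9 10 11 12 13 14 15 16 17 18 19 20 21 22 23 24 25 26 27 28 29
     L  L  W  W  W  W  W  W  L  L  W  W  W  W  W  W  L  L  W  W  W  W  W  W  L  L  W  W  W  W
Position 29 is W, so the first player wins.

First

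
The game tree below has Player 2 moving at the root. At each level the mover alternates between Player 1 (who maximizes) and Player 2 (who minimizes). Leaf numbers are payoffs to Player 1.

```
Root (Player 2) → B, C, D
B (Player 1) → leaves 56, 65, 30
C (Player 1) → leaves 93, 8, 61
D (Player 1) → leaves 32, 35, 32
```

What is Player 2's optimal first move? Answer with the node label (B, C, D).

B (Player 1): max(56, 65, 30) = 65
C (Player 1): max(93, 8, 61) = 93
D (Player 1): max(32, 35, 32) = 35
Root (Player 2): min(65, 93, 35) = 35
Player 2 picks the child with the lowest value: D (value 35).

D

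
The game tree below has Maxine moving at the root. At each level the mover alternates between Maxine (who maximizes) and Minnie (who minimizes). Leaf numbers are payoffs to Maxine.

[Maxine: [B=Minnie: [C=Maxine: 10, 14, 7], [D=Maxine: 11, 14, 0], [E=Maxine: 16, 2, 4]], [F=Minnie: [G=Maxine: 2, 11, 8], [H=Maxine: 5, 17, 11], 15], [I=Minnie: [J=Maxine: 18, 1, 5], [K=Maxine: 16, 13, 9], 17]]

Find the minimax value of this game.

C (Maxine): max(10, 14, 7) = 14
D (Maxine): max(11, 14, 0) = 14
E (Maxine): max(16, 2, 4) = 16
B (Minnie): min(14, 14, 16) = 14
G (Maxine): max(2, 11, 8) = 11
H (Maxine): max(5, 17, 11) = 17
F (Minnie): min(11, 17, 15) = 11
J (Maxine): max(18, 1, 5) = 18
K (Maxine): max(16, 13, 9) = 16
I (Minnie): min(18, 16, 17) = 16
Root (Maxine): max(14, 11, 16) = 16

16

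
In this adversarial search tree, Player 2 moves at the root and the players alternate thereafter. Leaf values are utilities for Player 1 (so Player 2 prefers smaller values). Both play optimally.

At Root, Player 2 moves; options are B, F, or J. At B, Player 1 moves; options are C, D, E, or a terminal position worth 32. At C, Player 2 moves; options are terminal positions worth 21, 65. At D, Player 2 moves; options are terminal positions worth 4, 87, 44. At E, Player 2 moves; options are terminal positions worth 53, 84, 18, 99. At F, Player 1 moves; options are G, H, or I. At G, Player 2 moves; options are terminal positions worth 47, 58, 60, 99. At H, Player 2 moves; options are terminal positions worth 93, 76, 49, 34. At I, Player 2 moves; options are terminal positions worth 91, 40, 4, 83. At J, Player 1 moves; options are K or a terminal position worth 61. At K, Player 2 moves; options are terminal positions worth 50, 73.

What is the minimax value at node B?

32

C: min(21, 65) = 21
D: min(4, 87, 44) = 4
E: min(53, 84, 18, 99) = 18
B: max(21, 4, 18, 32) = 32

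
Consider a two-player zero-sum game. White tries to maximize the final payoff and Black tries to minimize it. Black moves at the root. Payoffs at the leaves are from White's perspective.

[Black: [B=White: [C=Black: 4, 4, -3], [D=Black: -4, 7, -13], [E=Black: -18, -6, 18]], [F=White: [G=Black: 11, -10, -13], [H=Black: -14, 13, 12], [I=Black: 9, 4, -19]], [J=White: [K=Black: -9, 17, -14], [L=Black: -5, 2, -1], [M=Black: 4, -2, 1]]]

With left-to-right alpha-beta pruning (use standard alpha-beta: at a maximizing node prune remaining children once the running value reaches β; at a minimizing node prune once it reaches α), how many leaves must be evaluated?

18

C [α=-∞,β=+∞]: v=-3
D [α=-3,β=+∞]: v=-4 after child 1 ≤ α → α-cutoff, skip 2
E [α=-3,β=+∞]: v=-18 after child 1 ≤ α → α-cutoff, skip 2
B [α=-∞,β=+∞]: v=-3
G [α=-∞,β=-3]: v=-13
H [α=-13,β=-3]: v=-14 after child 1 ≤ α → α-cutoff, skip 2
I [α=-13,β=-3]: v=-19
F [α=-∞,β=-3]: v=-13
K [α=-∞,β=-13]: v=-14
L [α=-14,β=-13]: v=-5
J [α=-∞,β=-13]: v=-5 after child 2 ≥ β → β-cutoff, skip 1
Root [α=-∞,β=+∞]: v=-13
Leaves evaluated: 18 of 27.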